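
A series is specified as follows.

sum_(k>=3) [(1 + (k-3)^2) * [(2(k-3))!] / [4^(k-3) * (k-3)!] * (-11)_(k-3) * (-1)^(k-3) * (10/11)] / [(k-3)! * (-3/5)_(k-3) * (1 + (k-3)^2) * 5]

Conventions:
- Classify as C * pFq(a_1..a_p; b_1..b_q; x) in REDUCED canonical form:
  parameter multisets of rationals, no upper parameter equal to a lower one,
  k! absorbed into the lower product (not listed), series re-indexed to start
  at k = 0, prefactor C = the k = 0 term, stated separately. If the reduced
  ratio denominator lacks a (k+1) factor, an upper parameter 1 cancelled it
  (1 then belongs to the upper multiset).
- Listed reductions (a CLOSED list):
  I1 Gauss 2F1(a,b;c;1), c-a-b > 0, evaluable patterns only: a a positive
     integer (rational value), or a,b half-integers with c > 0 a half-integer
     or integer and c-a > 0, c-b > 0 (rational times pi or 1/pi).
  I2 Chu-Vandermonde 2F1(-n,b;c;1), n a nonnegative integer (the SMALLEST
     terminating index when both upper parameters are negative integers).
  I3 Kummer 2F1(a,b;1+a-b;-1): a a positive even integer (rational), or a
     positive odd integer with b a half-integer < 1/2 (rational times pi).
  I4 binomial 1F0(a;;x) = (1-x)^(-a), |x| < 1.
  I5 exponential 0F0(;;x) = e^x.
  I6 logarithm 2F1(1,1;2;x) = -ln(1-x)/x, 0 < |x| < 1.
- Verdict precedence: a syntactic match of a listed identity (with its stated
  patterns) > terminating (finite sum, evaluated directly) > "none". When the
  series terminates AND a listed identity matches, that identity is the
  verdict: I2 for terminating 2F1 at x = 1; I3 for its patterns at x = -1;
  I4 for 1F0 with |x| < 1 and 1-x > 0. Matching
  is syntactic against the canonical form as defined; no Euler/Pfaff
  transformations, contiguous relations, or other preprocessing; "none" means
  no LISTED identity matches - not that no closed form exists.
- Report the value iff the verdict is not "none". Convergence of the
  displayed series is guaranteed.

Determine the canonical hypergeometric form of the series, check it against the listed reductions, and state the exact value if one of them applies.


At argument -1: a 2F1 with upper {-11, 1/2}, lower {-3/5}, scaled by C = 2/11. Verdict: terminating - upper parameter -11 makes this a finite sum (last index 11), evaluated exactly. Exact value: -97503072865594477/21482343235584.

First insight: x = (-1) and the (2k)!/(4^k k!) block (C = 2/11, x = -1) is the Pochhammer (1/2)_k.
Consecutive-term ratio: r(k) = (-1) * (k-11) (k+1/2) / [(k-3/5) (k+1)] - rational in k, leading ratio (-1); with t_0 = 2/11, classification follows.


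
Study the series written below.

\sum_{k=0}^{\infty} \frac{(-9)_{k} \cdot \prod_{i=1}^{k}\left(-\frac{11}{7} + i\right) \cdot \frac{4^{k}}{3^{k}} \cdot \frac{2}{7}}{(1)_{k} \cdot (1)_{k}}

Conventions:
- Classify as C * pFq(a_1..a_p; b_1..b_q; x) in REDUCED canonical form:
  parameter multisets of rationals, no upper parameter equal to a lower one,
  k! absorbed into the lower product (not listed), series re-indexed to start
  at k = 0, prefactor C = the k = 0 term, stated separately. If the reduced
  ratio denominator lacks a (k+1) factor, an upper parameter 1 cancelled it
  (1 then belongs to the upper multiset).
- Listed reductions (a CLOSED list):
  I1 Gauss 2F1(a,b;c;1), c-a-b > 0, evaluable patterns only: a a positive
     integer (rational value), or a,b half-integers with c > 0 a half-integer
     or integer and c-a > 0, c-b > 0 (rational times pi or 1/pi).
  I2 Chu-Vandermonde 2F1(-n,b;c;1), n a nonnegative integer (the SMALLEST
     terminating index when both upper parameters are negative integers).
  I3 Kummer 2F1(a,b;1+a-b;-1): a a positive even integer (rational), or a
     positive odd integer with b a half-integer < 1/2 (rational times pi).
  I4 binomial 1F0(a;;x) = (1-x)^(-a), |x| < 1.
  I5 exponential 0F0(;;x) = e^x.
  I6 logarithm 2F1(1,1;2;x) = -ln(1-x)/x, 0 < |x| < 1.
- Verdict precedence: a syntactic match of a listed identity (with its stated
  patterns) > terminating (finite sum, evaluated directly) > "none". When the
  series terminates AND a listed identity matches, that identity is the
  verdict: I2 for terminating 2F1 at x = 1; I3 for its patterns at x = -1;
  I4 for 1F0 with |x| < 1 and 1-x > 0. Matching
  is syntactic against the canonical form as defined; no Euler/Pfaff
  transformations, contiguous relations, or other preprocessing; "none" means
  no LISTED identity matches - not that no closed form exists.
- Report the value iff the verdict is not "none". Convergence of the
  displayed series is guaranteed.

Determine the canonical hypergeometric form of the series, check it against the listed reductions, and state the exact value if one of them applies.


The series (x = \frac{4}{3}) is 2F1: upper {-9, -\frac{4}{7}}, lower {1}, prefactor \frac{2}{7}. Verdict: terminating - upper parameter -9 makes this a finite sum (last index 9), evaluated exactly. Value: \frac{53730304910918}{38919722282469}.

First insight: x = \frac{4}{3} and the running product (C = 2/7) telescopes to a rising factorial.
Step ratio: r(k) = \frac{4}{3} * (k-9) (k-\frac{4}{7}) / [(k+1) (k+1)] - poly over poly, x = \frac{4}{3} from leading terms; C = \frac{2}{7} at k = 0.


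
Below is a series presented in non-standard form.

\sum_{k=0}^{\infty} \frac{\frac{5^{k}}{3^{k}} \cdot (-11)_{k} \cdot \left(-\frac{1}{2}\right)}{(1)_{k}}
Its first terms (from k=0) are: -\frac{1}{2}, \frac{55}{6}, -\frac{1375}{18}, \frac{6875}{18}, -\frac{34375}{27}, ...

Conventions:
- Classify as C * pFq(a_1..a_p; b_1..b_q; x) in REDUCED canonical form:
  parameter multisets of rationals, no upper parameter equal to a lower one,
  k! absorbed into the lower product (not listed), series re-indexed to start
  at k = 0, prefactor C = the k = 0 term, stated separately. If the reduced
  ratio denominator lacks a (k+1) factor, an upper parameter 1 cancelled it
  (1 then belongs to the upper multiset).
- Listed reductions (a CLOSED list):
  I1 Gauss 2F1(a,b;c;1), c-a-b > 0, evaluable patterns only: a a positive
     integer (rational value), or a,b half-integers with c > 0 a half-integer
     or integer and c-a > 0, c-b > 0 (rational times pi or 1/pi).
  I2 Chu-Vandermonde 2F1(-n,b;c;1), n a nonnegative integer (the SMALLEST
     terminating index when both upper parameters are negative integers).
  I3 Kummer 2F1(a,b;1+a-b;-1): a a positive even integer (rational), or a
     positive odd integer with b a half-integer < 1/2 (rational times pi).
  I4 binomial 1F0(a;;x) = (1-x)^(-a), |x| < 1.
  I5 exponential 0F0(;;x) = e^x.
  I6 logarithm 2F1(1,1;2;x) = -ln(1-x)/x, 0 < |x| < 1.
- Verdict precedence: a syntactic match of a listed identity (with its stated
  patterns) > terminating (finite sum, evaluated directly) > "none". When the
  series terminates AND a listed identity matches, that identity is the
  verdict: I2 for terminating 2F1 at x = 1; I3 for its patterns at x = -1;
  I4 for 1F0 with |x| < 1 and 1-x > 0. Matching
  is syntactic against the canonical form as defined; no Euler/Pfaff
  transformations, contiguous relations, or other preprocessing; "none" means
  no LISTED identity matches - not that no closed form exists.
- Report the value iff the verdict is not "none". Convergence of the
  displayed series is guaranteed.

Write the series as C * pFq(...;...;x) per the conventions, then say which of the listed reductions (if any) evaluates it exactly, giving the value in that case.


Key step: with t_0 = -\frac{1}{2}, (1)_k (prefactor -1/2) is k! itself.
Consecutive-term ratio: r(k) = \frac{5}{3} * (k-11) / [(k+1)] - rational in k, leading ratio \frac{5}{3}; with t_0 = -\frac{1}{2}, classification follows.

x = \frac{5}{3} here; the reduced form reads 1F0, upper {-11}, lower {-}, C = -\frac{1}{2}. Verdict: terminating (-11 upstairs). 12 nonzero terms in all; added directly. Its exact value is \frac{1024}{177147}.


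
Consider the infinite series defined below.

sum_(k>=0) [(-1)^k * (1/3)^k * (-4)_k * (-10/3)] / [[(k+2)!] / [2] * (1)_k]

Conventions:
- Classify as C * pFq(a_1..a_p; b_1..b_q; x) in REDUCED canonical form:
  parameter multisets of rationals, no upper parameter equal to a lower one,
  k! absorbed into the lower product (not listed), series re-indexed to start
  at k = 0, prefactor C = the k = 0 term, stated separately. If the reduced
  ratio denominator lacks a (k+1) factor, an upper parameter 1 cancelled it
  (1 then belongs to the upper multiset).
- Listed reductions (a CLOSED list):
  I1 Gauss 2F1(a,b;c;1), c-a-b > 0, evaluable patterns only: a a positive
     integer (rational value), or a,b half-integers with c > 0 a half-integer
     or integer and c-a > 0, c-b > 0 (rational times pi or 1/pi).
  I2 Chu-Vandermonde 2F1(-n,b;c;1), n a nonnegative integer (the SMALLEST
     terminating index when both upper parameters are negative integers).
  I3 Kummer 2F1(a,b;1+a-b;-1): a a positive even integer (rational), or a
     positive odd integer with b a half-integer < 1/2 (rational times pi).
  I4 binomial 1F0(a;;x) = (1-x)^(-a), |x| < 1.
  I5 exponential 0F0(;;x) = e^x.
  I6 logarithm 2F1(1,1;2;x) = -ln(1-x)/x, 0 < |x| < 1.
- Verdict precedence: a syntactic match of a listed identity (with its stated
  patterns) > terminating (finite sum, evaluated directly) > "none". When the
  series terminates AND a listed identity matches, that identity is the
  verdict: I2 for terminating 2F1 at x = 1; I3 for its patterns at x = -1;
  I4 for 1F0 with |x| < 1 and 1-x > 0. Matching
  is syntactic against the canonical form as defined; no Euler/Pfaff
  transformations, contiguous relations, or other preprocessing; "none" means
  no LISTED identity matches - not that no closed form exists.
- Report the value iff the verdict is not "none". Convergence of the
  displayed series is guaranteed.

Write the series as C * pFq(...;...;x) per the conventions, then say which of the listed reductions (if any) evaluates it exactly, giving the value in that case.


The tell: with t_0 = -10/3, the denominator's factorial ratio (C = -10/3) is a lower Pochhammer.
Consecutive-term ratio: r(k) = (-1/3) * (k-4) / [(k+3) (k+1)] - poly over poly, x = (-1/3) from leading terms; C = -10/3 at k = 0.

Reduced: x = -1/3, 1F1, upper = {-4}, lower = {3}, C = -10/3. Verdict: terminating - no listed pattern fits, but -4 in the upper list cuts the series at k = 4; direct evaluation. Its exact value is -43813/8748.


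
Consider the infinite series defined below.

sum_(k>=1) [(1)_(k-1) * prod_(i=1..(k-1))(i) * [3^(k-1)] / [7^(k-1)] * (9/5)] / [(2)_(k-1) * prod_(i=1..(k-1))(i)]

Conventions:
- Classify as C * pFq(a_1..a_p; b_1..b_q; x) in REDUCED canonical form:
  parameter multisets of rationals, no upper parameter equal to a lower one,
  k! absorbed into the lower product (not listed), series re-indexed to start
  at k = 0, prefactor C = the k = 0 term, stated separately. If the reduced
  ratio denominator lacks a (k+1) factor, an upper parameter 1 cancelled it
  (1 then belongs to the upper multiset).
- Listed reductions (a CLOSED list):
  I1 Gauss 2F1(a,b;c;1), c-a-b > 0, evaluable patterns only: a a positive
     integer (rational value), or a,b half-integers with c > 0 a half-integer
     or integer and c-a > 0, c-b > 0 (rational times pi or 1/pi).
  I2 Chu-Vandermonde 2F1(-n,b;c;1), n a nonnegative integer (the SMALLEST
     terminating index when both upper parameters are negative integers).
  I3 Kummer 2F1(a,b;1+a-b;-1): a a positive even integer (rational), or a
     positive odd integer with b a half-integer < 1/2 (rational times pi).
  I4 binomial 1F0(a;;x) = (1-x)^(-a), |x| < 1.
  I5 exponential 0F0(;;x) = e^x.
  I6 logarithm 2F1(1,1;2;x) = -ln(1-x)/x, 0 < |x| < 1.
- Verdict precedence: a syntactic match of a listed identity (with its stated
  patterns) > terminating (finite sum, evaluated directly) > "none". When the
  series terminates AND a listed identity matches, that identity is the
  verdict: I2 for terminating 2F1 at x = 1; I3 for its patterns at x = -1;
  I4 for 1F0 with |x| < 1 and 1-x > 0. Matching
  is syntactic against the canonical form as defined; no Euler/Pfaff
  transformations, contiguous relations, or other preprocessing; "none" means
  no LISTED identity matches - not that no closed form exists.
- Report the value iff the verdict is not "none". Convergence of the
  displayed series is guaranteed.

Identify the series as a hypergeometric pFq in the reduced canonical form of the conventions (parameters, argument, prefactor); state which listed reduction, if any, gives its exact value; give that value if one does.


With C = 9/5: the canonical form is 2F1(1, 1; 2; 3/7). Verdict: the logarithmic series (I6) matches (the logarithm: parameters (1,1;2), x = 3/7). Its exact value is (-21/5) * ln(4/7).

Key observation: x = (3/7) and the product of the first k integers (prefactor 9/5) is k!.
Adjacent-term ratio: r(k) = (3/7) * (k+1) (k+1) / [(k+2) (k+1)] ; factor over Q: parameters, x = (3/7), and C = 9/5.


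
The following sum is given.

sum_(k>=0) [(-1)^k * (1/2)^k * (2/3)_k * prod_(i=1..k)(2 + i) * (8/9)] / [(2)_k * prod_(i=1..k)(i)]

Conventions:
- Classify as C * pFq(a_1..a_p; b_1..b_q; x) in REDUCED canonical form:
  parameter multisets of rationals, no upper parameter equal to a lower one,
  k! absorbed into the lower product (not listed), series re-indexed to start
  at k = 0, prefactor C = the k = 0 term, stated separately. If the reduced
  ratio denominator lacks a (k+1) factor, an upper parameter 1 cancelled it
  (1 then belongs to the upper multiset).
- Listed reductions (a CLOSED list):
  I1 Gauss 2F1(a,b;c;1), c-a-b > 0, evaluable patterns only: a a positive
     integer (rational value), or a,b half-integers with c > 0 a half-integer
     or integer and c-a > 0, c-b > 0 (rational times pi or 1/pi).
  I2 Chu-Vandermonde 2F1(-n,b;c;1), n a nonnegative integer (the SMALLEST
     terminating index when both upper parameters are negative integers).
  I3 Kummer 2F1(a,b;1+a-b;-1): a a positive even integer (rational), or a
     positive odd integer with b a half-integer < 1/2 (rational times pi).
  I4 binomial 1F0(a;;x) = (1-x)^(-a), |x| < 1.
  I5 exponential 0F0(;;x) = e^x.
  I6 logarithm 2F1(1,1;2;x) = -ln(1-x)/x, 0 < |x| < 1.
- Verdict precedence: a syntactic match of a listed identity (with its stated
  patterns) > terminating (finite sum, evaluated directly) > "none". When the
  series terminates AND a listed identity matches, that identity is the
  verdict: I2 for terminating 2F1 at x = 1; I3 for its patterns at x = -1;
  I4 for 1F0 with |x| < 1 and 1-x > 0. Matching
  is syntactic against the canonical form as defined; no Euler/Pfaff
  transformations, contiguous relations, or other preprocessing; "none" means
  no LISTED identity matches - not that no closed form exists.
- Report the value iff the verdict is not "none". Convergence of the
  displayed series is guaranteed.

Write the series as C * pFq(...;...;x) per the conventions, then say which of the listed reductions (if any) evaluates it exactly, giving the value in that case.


Prefactor 8/9, argument -1/2: 2F1 with upper {2/3, 3} over lower {2}. Verdict: none. No listed pattern accepts 2F1(2/3, 3; 2; -1/2).

Key observation: from the first term 8/9: the (-1)^k factor (prefactor 8/9) folds into the argument's sign.
Term ratio: r(k) = (-1/2) * (k+2/3) (k+3) / [(k+2) (k+1)] - rational; roots negated = parameters, x = (-1/2), C = 8/9.


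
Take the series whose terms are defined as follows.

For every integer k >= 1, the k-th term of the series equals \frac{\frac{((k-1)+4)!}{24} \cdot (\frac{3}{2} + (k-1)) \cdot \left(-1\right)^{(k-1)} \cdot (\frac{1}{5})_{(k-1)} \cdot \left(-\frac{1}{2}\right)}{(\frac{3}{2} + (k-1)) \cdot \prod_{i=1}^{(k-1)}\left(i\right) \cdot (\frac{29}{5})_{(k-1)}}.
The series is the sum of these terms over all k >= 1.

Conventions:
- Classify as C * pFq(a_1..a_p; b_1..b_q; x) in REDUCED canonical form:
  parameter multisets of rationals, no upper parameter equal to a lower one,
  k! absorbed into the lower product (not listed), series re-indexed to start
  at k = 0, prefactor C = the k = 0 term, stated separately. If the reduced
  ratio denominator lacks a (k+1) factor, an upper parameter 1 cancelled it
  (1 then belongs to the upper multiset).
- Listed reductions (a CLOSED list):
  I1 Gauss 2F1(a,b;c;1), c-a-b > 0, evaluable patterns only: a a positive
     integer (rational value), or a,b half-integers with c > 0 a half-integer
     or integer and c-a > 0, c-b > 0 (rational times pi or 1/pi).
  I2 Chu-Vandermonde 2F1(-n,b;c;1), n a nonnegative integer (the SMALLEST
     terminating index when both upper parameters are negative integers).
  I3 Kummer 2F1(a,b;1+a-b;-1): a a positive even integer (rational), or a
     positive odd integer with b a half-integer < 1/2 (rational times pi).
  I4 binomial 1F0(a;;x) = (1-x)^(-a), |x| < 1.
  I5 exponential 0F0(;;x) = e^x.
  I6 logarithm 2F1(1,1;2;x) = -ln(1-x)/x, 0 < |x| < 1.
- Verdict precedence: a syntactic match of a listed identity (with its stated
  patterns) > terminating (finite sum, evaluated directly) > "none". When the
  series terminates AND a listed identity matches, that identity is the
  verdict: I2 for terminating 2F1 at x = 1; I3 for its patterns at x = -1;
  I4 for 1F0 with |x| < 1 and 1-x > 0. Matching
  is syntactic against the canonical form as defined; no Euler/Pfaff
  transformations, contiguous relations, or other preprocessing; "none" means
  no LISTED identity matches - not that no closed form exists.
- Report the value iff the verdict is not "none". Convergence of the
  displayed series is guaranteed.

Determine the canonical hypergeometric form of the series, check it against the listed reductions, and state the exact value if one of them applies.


With C = -\frac{1}{2}: the canonical form is 2F1(\frac{1}{5}, 5; \frac{29}{5}; -1). Verdict: none (x = -1): each listed identity misses the multisets {\frac{1}{5}, 5} ; {\frac{29}{5}}.

First insight: x = -1 and the factorial ratio (prefactor -1/2) (k+a-1)!/(a-1)! is a rising factorial (a)_k.
Adjacent-term ratio: r(k) = -1 * (k+\frac{1}{5}) (k+5) / [(k+\frac{29}{5}) (k+1)] ; factor over Q: parameters, x = -1, and C = -\frac{1}{2}.


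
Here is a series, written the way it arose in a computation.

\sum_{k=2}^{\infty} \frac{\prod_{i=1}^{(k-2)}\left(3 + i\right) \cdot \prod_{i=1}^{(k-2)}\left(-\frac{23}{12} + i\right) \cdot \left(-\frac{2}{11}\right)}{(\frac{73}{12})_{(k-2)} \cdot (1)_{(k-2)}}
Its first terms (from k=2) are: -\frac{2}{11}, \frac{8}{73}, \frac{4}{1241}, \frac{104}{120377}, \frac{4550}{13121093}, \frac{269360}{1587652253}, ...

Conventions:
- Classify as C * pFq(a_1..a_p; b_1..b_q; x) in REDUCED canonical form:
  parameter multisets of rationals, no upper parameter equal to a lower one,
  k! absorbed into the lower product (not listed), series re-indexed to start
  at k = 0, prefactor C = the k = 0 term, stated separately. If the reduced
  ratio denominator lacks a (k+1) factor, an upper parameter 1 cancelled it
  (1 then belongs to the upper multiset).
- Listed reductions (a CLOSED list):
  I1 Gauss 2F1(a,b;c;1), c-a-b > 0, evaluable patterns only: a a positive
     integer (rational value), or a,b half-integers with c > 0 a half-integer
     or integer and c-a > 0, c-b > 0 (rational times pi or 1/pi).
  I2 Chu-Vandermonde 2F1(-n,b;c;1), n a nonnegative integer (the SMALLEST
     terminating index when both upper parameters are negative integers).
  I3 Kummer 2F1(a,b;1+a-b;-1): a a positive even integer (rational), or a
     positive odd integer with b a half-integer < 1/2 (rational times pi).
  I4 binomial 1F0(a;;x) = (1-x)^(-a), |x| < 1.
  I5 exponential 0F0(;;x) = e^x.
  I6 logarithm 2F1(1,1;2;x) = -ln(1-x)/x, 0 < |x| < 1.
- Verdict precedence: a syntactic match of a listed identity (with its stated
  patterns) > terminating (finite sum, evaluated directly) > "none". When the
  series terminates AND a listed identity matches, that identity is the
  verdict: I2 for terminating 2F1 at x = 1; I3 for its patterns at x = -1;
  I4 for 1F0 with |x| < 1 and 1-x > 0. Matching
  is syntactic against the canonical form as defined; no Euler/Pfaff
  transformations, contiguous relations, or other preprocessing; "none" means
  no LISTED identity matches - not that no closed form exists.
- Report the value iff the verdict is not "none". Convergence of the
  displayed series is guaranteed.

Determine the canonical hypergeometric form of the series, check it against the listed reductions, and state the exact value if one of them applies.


Reduced: x = 1, 2F1, upper = {-\frac{11}{12}, 4}, lower = {\frac{73}{12}}, C = -\frac{2}{11}. Verdict (x = 1): Gauss (I1, integer-parameter pattern) applies (x = 1: the Gamma ratio telescopes since c-a-b = 3 > 0 and a = 4 in Z>0). Its exact value is -\frac{552965}{8211456}.

Structural cue: t_0 being -\frac{2}{11}, (1)_k (C = -2/11) is k! itself.
Ratio: r(k) = 1 * (k-\frac{11}{12}) (k+4) / [(k+\frac{73}{12}) (k+1)] ; factor over Q: parameters, x = 1, and C = -\frac{2}{11}.


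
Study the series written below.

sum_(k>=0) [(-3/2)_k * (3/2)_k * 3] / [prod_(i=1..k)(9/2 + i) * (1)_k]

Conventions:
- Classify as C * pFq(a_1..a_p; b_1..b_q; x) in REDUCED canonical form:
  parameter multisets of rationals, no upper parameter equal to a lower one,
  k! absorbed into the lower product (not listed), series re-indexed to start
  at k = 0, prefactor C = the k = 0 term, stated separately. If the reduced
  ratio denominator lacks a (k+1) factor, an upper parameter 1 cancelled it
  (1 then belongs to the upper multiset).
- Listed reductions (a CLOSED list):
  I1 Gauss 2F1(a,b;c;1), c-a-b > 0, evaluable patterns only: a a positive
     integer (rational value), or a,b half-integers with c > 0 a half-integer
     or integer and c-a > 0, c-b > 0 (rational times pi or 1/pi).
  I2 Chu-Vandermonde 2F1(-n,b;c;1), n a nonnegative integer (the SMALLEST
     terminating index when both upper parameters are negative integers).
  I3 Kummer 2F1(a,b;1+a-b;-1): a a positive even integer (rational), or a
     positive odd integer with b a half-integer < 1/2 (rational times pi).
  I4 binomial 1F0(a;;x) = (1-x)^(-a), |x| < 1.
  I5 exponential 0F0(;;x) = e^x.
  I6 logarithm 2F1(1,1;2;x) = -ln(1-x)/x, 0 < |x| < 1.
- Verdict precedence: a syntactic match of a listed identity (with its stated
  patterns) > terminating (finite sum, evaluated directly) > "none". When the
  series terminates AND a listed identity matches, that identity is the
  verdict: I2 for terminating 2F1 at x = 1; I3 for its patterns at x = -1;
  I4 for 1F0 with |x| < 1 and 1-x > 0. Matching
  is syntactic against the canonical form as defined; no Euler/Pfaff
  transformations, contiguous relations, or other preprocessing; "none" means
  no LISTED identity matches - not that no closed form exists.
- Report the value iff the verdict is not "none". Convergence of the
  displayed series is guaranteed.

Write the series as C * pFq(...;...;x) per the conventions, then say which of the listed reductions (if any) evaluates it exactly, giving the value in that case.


x = 1 here; the reduced form reads 2F1, upper {-3/2, 3/2}, lower {11/2}, C = 3. Verdict at x = 1: Gauss's theorem I1 (half-integer case) matches (x = 1; upper {-3/2, 3/2} half-integers, c = 11/2 in the evaluable pattern). Its exact value is (19845/32768) * pi.

Key step: t_0 being 3, the lower running product (C = 3) is a rising factorial.
Term ratio: r(k) = 1 * (k-3/2) (k+3/2) / [(k+11/2) (k+1)] ; factor over Q: parameters, x = 1, and C = 3.


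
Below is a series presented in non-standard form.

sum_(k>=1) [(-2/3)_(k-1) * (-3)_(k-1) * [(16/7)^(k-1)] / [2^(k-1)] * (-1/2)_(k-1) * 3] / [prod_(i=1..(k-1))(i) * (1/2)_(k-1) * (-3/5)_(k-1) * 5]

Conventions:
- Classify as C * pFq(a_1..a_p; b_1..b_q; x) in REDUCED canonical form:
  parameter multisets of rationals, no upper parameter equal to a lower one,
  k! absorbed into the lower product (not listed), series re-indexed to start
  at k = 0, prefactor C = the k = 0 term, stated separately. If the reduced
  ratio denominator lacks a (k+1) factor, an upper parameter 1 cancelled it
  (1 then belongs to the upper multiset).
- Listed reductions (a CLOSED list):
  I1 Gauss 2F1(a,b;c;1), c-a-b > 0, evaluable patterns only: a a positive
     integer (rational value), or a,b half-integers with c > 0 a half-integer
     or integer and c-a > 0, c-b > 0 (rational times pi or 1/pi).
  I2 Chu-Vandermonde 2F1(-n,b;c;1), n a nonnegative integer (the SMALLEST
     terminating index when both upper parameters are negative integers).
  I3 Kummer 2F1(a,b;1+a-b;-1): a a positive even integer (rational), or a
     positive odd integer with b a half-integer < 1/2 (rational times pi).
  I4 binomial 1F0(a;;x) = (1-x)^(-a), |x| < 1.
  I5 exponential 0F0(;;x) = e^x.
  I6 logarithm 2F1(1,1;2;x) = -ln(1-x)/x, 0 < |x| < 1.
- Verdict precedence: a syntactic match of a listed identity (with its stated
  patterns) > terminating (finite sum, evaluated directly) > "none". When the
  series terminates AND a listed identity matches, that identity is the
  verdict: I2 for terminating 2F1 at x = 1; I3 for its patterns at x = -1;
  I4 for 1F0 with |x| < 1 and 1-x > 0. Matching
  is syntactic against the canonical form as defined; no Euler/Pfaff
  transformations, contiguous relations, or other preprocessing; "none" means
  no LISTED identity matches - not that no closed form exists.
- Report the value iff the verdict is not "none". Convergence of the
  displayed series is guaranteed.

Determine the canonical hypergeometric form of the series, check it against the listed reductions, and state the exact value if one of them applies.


At argument 8/7: a 3F2 with upper {-3, -2/3, -1/2}, lower {-3/5, 1/2}, scaled by C = 3/5. Verdict: terminating - upper -3 stops the sum at k = 3; the 4 terms are added exactly. Hence: 751361/324135.

Key observation: t_0 = 3/5 here, and the two k-th powers (C = 3/5) combine into one argument.
Consecutive-term ratio: r(k) = (8/7) * (k-3) (k-2/3) (k-1/2) / [(k-3/5) (k+1/2) (k+1)] - poly over poly, x = (8/7) from leading terms; C = 3/5 at k = 0.


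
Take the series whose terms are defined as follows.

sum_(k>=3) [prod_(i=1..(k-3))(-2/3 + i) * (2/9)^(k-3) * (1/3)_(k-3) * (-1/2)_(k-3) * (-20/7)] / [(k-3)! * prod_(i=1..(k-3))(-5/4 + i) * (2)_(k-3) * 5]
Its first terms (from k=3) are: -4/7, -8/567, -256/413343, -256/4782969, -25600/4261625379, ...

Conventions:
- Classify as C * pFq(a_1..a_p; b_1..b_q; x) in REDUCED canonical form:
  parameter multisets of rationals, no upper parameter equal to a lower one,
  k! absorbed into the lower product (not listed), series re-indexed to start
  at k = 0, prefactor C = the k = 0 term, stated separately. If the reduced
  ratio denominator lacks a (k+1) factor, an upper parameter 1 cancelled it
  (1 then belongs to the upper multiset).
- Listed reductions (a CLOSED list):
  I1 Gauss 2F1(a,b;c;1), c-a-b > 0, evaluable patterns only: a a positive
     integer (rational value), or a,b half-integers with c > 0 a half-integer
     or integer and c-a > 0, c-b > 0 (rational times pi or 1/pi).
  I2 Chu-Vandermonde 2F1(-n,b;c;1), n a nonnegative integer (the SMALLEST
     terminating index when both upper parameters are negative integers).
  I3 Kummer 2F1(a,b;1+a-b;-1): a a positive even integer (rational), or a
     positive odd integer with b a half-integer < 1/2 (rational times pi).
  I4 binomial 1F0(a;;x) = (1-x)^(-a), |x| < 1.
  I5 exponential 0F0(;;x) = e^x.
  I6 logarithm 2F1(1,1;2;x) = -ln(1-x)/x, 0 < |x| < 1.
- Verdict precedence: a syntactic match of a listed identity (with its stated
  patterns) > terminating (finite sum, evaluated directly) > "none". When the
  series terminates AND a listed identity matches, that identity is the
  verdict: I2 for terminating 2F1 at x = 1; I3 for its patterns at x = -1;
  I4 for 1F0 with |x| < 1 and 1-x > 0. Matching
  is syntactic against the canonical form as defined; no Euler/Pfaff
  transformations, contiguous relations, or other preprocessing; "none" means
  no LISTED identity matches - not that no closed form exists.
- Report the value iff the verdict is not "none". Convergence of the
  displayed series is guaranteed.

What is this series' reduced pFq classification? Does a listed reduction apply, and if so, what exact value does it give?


Reduced: x = 2/9, 3F2, upper = {-1/2, 1/3, 1/3}, lower = {-1/4, 2}, C = -4/7. Verdict: none here - no I1-I6 shape fits x = 2/9 with lower {-1/4, 2}.

The tell: t_0 being -4/7, the running product (C = -4/7) telescopes to a rising factorial.
Step ratio: r(k) = (2/9) * (k-1/2) (k+1/3) (k+1/3) / [(k-1/4) (k+2) (k+1)] ; factor over Q: parameters, x = (2/9), and C = -4/7.


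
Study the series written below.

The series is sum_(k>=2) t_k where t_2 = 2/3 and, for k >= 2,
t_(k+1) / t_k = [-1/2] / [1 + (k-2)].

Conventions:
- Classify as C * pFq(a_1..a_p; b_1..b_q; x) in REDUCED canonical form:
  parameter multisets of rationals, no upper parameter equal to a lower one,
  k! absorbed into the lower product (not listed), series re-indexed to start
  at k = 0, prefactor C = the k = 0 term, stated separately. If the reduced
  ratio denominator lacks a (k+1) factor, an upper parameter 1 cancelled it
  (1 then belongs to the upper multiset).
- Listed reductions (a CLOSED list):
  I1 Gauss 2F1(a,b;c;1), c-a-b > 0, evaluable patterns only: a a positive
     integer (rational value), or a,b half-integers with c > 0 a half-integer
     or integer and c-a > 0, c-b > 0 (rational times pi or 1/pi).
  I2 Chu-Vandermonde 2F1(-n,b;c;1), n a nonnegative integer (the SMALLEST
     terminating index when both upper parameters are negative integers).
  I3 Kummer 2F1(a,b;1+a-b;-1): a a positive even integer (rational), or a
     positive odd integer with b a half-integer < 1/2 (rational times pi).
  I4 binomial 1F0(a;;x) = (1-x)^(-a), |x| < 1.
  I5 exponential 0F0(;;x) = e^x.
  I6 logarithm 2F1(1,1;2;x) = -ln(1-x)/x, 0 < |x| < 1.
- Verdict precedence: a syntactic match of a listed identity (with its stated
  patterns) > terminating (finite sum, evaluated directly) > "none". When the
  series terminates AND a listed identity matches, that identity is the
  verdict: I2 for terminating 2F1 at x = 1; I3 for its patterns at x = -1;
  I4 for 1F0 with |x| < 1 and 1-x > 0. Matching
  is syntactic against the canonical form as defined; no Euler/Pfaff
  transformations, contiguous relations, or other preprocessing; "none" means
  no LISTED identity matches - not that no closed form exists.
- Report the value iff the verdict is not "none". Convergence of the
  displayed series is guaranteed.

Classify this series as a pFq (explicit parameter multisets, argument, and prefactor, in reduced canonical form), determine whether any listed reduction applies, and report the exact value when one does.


The tell: t_0 = 2/3 here, and factor the ratio over Q (C = 2/3, x = -1/2): negated roots = parameters.
Step ratio: r(k) = (-1/2) * 1 / [(k+1)] - rational; roots negated = parameters, x = (-1/2), C = 2/3.

Prefactor 2/3, argument -1/2: 0F0 with upper {-} over lower {-}. Verdict: the exponential series (I5) applies (the 0F0 exponential series at x = -1/2). Its exact value is (2/3) * e^(-1/2).


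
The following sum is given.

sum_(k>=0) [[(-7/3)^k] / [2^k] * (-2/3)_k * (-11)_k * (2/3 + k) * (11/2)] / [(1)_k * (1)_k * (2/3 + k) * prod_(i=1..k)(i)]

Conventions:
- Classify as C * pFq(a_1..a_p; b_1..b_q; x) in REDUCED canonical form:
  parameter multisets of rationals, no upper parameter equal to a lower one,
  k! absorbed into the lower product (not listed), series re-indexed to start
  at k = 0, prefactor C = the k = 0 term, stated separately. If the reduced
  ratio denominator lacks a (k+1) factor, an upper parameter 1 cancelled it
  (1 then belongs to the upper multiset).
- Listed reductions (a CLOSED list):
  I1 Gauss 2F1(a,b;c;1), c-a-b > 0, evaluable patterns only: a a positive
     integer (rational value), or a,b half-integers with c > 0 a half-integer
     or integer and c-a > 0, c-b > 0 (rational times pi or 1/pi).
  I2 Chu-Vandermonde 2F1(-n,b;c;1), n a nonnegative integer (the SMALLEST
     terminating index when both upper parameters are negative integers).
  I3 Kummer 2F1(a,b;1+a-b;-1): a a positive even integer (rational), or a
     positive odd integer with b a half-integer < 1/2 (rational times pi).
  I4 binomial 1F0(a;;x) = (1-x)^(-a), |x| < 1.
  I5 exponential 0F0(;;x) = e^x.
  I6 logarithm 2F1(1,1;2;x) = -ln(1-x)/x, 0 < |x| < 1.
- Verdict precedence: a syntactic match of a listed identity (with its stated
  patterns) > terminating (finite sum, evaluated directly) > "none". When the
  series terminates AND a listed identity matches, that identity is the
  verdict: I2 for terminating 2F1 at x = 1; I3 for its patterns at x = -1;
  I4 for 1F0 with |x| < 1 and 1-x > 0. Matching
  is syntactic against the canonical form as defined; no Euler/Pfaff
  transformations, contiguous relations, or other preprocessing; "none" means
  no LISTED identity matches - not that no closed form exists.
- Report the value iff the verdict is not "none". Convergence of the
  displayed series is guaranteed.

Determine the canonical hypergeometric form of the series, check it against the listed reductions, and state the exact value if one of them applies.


Structural cue: x = (-7/6) and the product of the first k integers (C = 11/2) is k!.
Consecutive-term ratio: r(k) = (-7/6) * (k-11) (k-2/3) / [(k+1) (k+1) (k+1)] - rational; roots negated = parameters, x = (-7/6), C = 11/2.

This is 11/2 * 2F2(-11, -2/3; 1, 1; -7/6) in reduced canonical form. Verdict: terminating - upper parameter -11 makes this a finite sum (last index 11), evaluated exactly. Value: -21951049275378295437677/269865624659098337280.


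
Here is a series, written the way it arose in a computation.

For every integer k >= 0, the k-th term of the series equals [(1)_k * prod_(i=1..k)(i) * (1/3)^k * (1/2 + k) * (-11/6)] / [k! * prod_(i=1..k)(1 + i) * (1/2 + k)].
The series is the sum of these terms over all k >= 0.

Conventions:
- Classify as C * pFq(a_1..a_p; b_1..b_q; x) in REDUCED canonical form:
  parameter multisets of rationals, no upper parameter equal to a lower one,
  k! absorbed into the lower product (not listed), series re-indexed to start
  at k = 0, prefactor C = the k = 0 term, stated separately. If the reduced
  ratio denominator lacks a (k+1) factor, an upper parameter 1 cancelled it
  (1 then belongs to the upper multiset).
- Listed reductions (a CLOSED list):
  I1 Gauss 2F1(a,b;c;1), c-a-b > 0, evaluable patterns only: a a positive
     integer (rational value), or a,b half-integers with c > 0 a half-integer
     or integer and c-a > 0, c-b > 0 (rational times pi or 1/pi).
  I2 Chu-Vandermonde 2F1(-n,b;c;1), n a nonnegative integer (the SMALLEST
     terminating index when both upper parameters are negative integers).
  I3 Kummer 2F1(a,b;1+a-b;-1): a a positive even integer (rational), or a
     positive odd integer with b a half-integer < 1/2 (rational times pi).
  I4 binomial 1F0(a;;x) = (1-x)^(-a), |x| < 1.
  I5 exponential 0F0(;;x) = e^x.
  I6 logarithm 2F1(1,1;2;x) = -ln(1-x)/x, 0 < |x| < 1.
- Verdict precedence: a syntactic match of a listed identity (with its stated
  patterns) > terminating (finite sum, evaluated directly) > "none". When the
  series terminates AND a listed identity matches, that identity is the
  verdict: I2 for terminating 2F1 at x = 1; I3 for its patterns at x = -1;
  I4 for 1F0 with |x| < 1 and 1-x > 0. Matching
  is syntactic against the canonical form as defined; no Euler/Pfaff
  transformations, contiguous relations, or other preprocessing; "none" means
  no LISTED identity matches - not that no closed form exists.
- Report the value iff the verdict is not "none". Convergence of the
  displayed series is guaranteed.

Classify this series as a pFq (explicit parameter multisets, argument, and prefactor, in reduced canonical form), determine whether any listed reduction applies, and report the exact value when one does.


Classification (C = -11/6): 2F1 with upper {1, 1}, lower {2}, argument x = 1/3. Verdict: the I6 logarithm reduction applies (the logarithm: parameters (1,1;2), x = 1/3). Sum: (11/2) * ln(2/3).

First insight: t_0 = -11/6 here, and the factor k + 1/2 cancels (top and bottom), leaving C = -11/6.
Step ratio: r(k) = (1/3) * (k+1) (k+1) / [(k+2) (k+1)] - rational in k. x = (1/3); t_0 = -11/6; negate the roots.


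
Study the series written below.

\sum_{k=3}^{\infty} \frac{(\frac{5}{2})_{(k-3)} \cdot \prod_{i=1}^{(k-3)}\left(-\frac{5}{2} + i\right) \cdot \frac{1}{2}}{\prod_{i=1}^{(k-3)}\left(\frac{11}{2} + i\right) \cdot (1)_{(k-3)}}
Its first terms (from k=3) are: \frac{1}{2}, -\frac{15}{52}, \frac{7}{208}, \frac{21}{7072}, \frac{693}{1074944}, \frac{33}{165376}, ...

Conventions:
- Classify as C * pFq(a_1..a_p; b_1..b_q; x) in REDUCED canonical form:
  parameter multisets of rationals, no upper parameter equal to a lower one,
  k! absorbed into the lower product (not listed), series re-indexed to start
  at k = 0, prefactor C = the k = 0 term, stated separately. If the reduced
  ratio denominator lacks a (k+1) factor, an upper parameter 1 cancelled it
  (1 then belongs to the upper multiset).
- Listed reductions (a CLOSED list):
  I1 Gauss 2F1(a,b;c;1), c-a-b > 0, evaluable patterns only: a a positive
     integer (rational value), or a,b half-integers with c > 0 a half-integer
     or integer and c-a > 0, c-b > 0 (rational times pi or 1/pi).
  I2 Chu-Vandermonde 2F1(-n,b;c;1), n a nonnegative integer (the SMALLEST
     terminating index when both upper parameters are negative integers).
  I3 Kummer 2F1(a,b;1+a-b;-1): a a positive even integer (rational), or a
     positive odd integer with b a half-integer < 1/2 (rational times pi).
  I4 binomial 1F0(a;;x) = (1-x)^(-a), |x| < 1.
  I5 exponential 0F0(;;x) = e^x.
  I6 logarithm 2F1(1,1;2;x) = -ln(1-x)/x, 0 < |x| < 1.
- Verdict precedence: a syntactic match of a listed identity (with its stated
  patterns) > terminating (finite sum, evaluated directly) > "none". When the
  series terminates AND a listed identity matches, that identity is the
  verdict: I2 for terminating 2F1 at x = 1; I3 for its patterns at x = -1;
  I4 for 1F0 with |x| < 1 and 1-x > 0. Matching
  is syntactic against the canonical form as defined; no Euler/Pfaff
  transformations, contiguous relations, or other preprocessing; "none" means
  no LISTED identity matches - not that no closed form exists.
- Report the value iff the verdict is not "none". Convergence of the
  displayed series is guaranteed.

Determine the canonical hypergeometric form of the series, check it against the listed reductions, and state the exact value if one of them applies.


Key observation: t_0 being \frac{1}{2}, the running product (C = 1/2, x = 1) telescopes to a rising factorial.
Step ratio: r(k) = 1 * (k-\frac{3}{2}) (k+\frac{5}{2}) / [(k+\frac{13}{2}) (k+1)] - rational in k, leading ratio 1; with t_0 = \frac{1}{2}, classification follows.

Reduced: x = 1, 2F1, upper = {-\frac{3}{2}, \frac{5}{2}}, lower = {\frac{13}{2}}, C = \frac{1}{2}. Verdict: this is Gauss (I1, half-integer pattern) (x = 1; upper {-\frac{3}{2}, \frac{5}{2}} half-integers, c = \frac{13}{2} in the evaluable pattern). Sum: \frac{10395}{131072} \cdot \pi.


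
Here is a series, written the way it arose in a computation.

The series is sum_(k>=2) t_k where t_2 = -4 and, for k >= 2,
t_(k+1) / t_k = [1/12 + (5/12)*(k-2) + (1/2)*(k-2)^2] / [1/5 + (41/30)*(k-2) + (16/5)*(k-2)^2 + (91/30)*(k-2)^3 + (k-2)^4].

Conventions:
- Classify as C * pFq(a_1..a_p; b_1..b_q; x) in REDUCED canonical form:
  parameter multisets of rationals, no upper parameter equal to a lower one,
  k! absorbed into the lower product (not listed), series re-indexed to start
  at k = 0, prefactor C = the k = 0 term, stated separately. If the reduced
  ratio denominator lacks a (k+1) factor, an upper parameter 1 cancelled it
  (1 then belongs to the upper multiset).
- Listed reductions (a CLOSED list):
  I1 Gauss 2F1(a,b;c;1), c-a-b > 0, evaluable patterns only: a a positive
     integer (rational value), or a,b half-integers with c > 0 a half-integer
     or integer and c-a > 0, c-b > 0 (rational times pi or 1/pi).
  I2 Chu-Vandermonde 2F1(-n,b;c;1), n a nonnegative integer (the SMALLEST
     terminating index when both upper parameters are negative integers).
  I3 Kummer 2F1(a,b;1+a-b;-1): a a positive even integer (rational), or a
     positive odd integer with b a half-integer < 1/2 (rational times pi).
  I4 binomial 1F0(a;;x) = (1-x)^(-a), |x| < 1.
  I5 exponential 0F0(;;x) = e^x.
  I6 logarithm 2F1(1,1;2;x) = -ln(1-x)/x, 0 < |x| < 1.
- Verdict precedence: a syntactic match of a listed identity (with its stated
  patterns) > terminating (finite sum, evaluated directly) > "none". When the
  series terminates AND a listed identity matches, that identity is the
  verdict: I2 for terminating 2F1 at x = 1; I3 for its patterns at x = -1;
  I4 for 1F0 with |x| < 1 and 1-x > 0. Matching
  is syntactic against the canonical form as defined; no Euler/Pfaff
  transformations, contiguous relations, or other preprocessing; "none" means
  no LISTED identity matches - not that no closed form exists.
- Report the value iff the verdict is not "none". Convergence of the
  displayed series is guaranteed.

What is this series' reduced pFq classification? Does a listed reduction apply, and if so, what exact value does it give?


At argument 1/2: a 0F1 with upper {-}, lower {6/5}, scaled by C = -4. Verdict: none. Every listed pattern misses the 0F1 form at 1/2, upper {-}.

First insight: t_0 = -4 here, and cancel k + 1/2 from the displayed ratio first; then C = -4.
Term ratio: r(k) = (1/2) * 1 / [(k+6/5) (k+1)] - rational; roots negated = parameters, x = (1/2), C = -4.
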